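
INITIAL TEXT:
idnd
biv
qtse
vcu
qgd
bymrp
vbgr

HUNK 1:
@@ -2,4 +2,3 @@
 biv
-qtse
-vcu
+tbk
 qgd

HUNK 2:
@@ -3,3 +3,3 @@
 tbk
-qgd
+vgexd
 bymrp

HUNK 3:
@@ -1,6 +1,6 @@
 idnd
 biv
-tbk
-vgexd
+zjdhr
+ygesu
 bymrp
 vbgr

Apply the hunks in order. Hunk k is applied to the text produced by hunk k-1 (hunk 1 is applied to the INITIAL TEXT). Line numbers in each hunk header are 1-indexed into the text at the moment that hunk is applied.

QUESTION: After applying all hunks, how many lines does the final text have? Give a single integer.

Hunk 1: at line 2 remove [qtse,vcu] add [tbk] -> 6 lines: idnd biv tbk qgd bymrp vbgr
Hunk 2: at line 3 remove [qgd] add [vgexd] -> 6 lines: idnd biv tbk vgexd bymrp vbgr
Hunk 3: at line 1 remove [tbk,vgexd] add [zjdhr,ygesu] -> 6 lines: idnd biv zjdhr ygesu bymrp vbgr
Final line count: 6

Answer: 6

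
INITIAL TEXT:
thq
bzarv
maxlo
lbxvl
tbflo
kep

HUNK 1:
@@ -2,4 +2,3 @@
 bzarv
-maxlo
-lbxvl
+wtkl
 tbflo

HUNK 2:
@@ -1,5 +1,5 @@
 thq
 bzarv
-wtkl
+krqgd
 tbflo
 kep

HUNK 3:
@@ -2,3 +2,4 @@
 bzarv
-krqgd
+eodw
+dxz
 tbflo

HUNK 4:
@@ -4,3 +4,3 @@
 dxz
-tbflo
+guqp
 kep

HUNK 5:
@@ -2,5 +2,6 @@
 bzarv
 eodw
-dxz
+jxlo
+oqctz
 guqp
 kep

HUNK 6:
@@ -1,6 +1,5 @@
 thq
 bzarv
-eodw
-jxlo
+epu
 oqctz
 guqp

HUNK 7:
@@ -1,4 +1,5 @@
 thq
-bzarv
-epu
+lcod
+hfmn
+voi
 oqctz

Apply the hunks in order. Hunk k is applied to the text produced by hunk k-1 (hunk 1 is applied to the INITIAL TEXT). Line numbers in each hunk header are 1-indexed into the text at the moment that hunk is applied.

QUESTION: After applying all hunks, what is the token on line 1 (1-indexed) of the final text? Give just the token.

Answer: thq

Derivation:
Hunk 1: at line 2 remove [maxlo,lbxvl] add [wtkl] -> 5 lines: thq bzarv wtkl tbflo kep
Hunk 2: at line 1 remove [wtkl] add [krqgd] -> 5 lines: thq bzarv krqgd tbflo kep
Hunk 3: at line 2 remove [krqgd] add [eodw,dxz] -> 6 lines: thq bzarv eodw dxz tbflo kep
Hunk 4: at line 4 remove [tbflo] add [guqp] -> 6 lines: thq bzarv eodw dxz guqp kep
Hunk 5: at line 2 remove [dxz] add [jxlo,oqctz] -> 7 lines: thq bzarv eodw jxlo oqctz guqp kep
Hunk 6: at line 1 remove [eodw,jxlo] add [epu] -> 6 lines: thq bzarv epu oqctz guqp kep
Hunk 7: at line 1 remove [bzarv,epu] add [lcod,hfmn,voi] -> 7 lines: thq lcod hfmn voi oqctz guqp kep
Final line 1: thq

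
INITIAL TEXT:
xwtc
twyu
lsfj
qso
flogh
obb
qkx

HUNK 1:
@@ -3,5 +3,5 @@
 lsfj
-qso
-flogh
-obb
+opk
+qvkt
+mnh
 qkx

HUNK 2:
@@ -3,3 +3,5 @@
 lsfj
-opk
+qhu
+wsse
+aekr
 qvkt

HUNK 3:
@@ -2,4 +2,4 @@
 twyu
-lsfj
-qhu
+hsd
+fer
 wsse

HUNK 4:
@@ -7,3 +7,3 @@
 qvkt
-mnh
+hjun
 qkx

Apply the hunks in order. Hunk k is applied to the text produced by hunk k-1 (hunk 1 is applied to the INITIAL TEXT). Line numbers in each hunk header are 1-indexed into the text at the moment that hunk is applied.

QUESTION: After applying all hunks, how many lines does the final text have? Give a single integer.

Hunk 1: at line 3 remove [qso,flogh,obb] add [opk,qvkt,mnh] -> 7 lines: xwtc twyu lsfj opk qvkt mnh qkx
Hunk 2: at line 3 remove [opk] add [qhu,wsse,aekr] -> 9 lines: xwtc twyu lsfj qhu wsse aekr qvkt mnh qkx
Hunk 3: at line 2 remove [lsfj,qhu] add [hsd,fer] -> 9 lines: xwtc twyu hsd fer wsse aekr qvkt mnh qkx
Hunk 4: at line 7 remove [mnh] add [hjun] -> 9 lines: xwtc twyu hsd fer wsse aekr qvkt hjun qkx
Final line count: 9

Answer: 9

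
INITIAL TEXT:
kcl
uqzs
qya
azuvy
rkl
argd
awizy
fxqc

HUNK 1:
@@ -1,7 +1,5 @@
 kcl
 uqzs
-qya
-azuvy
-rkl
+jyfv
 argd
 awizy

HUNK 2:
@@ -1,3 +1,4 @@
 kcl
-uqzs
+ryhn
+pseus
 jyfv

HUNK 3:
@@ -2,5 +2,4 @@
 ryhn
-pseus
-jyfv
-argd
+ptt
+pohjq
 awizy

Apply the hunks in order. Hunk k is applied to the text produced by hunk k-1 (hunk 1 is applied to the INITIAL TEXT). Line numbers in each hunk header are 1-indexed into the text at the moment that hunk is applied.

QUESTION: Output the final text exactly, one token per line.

Answer: kcl
ryhn
ptt
pohjq
awizy
fxqc

Derivation:
Hunk 1: at line 1 remove [qya,azuvy,rkl] add [jyfv] -> 6 lines: kcl uqzs jyfv argd awizy fxqc
Hunk 2: at line 1 remove [uqzs] add [ryhn,pseus] -> 7 lines: kcl ryhn pseus jyfv argd awizy fxqc
Hunk 3: at line 2 remove [pseus,jyfv,argd] add [ptt,pohjq] -> 6 lines: kcl ryhn ptt pohjq awizy fxqc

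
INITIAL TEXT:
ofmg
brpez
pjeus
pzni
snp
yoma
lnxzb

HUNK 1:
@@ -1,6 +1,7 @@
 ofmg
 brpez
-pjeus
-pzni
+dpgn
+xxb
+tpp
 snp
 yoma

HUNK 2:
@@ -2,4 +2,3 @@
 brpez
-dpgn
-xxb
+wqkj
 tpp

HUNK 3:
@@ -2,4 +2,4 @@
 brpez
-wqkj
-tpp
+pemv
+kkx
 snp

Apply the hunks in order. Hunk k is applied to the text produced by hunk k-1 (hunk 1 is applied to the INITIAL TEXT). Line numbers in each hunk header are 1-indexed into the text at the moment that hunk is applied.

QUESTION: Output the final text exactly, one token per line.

Hunk 1: at line 1 remove [pjeus,pzni] add [dpgn,xxb,tpp] -> 8 lines: ofmg brpez dpgn xxb tpp snp yoma lnxzb
Hunk 2: at line 2 remove [dpgn,xxb] add [wqkj] -> 7 lines: ofmg brpez wqkj tpp snp yoma lnxzb
Hunk 3: at line 2 remove [wqkj,tpp] add [pemv,kkx] -> 7 lines: ofmg brpez pemv kkx snp yoma lnxzb

Answer: ofmg
brpez
pemv
kkx
snp
yoma
lnxzb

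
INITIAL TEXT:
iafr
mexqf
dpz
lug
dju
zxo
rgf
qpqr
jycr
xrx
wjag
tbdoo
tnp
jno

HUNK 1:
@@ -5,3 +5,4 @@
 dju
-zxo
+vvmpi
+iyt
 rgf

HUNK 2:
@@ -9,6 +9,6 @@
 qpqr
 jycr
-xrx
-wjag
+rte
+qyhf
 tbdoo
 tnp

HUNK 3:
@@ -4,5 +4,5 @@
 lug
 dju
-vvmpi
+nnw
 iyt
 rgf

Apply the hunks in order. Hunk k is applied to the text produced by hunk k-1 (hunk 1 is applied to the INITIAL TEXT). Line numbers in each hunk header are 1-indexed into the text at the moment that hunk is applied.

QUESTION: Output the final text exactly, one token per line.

Hunk 1: at line 5 remove [zxo] add [vvmpi,iyt] -> 15 lines: iafr mexqf dpz lug dju vvmpi iyt rgf qpqr jycr xrx wjag tbdoo tnp jno
Hunk 2: at line 9 remove [xrx,wjag] add [rte,qyhf] -> 15 lines: iafr mexqf dpz lug dju vvmpi iyt rgf qpqr jycr rte qyhf tbdoo tnp jno
Hunk 3: at line 4 remove [vvmpi] add [nnw] -> 15 lines: iafr mexqf dpz lug dju nnw iyt rgf qpqr jycr rte qyhf tbdoo tnp jno

Answer: iafr
mexqf
dpz
lug
dju
nnw
iyt
rgf
qpqr
jycr
rte
qyhf
tbdoo
tnp
jno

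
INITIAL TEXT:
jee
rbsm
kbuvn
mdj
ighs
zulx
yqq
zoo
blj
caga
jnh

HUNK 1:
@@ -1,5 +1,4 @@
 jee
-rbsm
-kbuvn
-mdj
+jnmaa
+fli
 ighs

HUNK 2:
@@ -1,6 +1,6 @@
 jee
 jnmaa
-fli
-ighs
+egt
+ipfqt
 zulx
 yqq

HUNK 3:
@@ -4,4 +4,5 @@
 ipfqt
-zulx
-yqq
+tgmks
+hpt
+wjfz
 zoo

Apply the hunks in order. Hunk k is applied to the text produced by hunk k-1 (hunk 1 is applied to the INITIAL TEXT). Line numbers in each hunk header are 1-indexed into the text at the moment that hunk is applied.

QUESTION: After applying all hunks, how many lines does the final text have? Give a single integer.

Hunk 1: at line 1 remove [rbsm,kbuvn,mdj] add [jnmaa,fli] -> 10 lines: jee jnmaa fli ighs zulx yqq zoo blj caga jnh
Hunk 2: at line 1 remove [fli,ighs] add [egt,ipfqt] -> 10 lines: jee jnmaa egt ipfqt zulx yqq zoo blj caga jnh
Hunk 3: at line 4 remove [zulx,yqq] add [tgmks,hpt,wjfz] -> 11 lines: jee jnmaa egt ipfqt tgmks hpt wjfz zoo blj caga jnh
Final line count: 11

Answer: 11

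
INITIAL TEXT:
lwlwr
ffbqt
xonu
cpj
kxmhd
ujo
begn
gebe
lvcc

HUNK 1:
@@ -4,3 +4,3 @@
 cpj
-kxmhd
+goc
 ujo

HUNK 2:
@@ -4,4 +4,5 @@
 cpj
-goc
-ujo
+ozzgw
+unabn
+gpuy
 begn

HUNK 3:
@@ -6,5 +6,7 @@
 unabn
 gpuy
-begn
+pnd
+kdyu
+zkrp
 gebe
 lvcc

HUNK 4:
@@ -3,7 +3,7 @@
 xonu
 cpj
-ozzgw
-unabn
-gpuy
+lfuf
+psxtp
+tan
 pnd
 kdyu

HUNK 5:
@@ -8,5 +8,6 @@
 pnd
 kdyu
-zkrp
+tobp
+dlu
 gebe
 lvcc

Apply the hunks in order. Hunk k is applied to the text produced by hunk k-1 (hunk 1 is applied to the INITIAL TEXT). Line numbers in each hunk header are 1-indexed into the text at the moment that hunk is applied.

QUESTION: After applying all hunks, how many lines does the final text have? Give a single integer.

Hunk 1: at line 4 remove [kxmhd] add [goc] -> 9 lines: lwlwr ffbqt xonu cpj goc ujo begn gebe lvcc
Hunk 2: at line 4 remove [goc,ujo] add [ozzgw,unabn,gpuy] -> 10 lines: lwlwr ffbqt xonu cpj ozzgw unabn gpuy begn gebe lvcc
Hunk 3: at line 6 remove [begn] add [pnd,kdyu,zkrp] -> 12 lines: lwlwr ffbqt xonu cpj ozzgw unabn gpuy pnd kdyu zkrp gebe lvcc
Hunk 4: at line 3 remove [ozzgw,unabn,gpuy] add [lfuf,psxtp,tan] -> 12 lines: lwlwr ffbqt xonu cpj lfuf psxtp tan pnd kdyu zkrp gebe lvcc
Hunk 5: at line 8 remove [zkrp] add [tobp,dlu] -> 13 lines: lwlwr ffbqt xonu cpj lfuf psxtp tan pnd kdyu tobp dlu gebe lvcc
Final line count: 13

Answer: 13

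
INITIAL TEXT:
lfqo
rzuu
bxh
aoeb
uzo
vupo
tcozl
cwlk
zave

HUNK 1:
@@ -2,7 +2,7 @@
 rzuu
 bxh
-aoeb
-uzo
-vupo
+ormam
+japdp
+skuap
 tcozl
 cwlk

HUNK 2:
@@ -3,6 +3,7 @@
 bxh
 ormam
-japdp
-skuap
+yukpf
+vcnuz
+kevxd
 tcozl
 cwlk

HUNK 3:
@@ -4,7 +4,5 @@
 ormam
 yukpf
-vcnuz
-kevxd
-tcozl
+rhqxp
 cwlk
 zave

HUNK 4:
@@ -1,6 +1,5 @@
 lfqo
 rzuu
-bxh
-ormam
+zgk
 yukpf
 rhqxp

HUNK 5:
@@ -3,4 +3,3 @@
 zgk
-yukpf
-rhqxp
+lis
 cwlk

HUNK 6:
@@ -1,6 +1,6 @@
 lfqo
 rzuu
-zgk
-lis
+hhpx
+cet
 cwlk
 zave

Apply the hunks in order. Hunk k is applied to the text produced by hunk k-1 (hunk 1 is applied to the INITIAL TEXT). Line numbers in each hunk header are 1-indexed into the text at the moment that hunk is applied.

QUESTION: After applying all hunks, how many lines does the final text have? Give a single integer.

Answer: 6

Derivation:
Hunk 1: at line 2 remove [aoeb,uzo,vupo] add [ormam,japdp,skuap] -> 9 lines: lfqo rzuu bxh ormam japdp skuap tcozl cwlk zave
Hunk 2: at line 3 remove [japdp,skuap] add [yukpf,vcnuz,kevxd] -> 10 lines: lfqo rzuu bxh ormam yukpf vcnuz kevxd tcozl cwlk zave
Hunk 3: at line 4 remove [vcnuz,kevxd,tcozl] add [rhqxp] -> 8 lines: lfqo rzuu bxh ormam yukpf rhqxp cwlk zave
Hunk 4: at line 1 remove [bxh,ormam] add [zgk] -> 7 lines: lfqo rzuu zgk yukpf rhqxp cwlk zave
Hunk 5: at line 3 remove [yukpf,rhqxp] add [lis] -> 6 lines: lfqo rzuu zgk lis cwlk zave
Hunk 6: at line 1 remove [zgk,lis] add [hhpx,cet] -> 6 lines: lfqo rzuu hhpx cet cwlk zave
Final line count: 6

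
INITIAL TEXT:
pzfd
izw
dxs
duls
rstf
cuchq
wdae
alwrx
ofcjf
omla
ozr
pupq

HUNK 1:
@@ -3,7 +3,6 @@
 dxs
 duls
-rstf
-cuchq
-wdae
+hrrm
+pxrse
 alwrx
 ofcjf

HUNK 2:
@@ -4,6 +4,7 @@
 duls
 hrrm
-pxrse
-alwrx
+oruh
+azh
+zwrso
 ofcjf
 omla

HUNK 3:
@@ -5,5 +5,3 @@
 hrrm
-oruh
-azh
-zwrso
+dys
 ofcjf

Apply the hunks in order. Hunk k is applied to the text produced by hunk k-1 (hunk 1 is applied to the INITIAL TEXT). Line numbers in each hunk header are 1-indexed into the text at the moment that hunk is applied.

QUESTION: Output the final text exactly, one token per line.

Hunk 1: at line 3 remove [rstf,cuchq,wdae] add [hrrm,pxrse] -> 11 lines: pzfd izw dxs duls hrrm pxrse alwrx ofcjf omla ozr pupq
Hunk 2: at line 4 remove [pxrse,alwrx] add [oruh,azh,zwrso] -> 12 lines: pzfd izw dxs duls hrrm oruh azh zwrso ofcjf omla ozr pupq
Hunk 3: at line 5 remove [oruh,azh,zwrso] add [dys] -> 10 lines: pzfd izw dxs duls hrrm dys ofcjf omla ozr pupq

Answer: pzfd
izw
dxs
duls
hrrm
dys
ofcjf
omla
ozr
pupq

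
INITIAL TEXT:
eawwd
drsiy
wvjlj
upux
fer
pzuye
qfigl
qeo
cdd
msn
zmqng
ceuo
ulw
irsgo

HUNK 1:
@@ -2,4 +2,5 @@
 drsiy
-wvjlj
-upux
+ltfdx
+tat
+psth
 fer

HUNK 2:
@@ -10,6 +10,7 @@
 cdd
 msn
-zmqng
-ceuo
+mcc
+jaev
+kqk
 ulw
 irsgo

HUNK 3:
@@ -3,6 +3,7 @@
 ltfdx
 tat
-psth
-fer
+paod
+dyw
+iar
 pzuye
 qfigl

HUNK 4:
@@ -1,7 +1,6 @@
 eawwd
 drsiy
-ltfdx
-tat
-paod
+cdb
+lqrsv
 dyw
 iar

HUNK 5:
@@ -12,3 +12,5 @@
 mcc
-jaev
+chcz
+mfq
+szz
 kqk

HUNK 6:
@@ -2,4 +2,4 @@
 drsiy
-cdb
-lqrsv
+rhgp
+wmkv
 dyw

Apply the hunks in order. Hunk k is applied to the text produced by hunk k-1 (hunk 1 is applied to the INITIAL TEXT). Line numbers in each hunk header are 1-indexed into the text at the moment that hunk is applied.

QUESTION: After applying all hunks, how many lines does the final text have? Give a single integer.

Hunk 1: at line 2 remove [wvjlj,upux] add [ltfdx,tat,psth] -> 15 lines: eawwd drsiy ltfdx tat psth fer pzuye qfigl qeo cdd msn zmqng ceuo ulw irsgo
Hunk 2: at line 10 remove [zmqng,ceuo] add [mcc,jaev,kqk] -> 16 lines: eawwd drsiy ltfdx tat psth fer pzuye qfigl qeo cdd msn mcc jaev kqk ulw irsgo
Hunk 3: at line 3 remove [psth,fer] add [paod,dyw,iar] -> 17 lines: eawwd drsiy ltfdx tat paod dyw iar pzuye qfigl qeo cdd msn mcc jaev kqk ulw irsgo
Hunk 4: at line 1 remove [ltfdx,tat,paod] add [cdb,lqrsv] -> 16 lines: eawwd drsiy cdb lqrsv dyw iar pzuye qfigl qeo cdd msn mcc jaev kqk ulw irsgo
Hunk 5: at line 12 remove [jaev] add [chcz,mfq,szz] -> 18 lines: eawwd drsiy cdb lqrsv dyw iar pzuye qfigl qeo cdd msn mcc chcz mfq szz kqk ulw irsgo
Hunk 6: at line 2 remove [cdb,lqrsv] add [rhgp,wmkv] -> 18 lines: eawwd drsiy rhgp wmkv dyw iar pzuye qfigl qeo cdd msn mcc chcz mfq szz kqk ulw irsgo
Final line count: 18

Answer: 18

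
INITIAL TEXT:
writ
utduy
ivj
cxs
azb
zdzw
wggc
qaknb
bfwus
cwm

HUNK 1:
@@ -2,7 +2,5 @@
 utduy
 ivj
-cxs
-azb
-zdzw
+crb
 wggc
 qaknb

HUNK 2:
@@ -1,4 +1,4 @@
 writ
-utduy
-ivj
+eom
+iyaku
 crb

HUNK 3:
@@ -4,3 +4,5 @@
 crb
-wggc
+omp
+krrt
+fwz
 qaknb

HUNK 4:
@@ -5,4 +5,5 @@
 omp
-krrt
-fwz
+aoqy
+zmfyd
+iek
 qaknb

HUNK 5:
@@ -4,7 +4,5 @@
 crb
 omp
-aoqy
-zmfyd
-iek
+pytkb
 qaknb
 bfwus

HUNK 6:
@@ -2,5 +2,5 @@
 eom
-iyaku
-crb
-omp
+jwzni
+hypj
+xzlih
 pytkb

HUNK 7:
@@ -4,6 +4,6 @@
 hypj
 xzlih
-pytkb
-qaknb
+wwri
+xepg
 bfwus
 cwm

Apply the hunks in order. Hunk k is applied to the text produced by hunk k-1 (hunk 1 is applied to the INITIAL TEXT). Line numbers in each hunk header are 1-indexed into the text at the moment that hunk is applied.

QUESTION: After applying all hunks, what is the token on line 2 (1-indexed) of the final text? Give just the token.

Answer: eom

Derivation:
Hunk 1: at line 2 remove [cxs,azb,zdzw] add [crb] -> 8 lines: writ utduy ivj crb wggc qaknb bfwus cwm
Hunk 2: at line 1 remove [utduy,ivj] add [eom,iyaku] -> 8 lines: writ eom iyaku crb wggc qaknb bfwus cwm
Hunk 3: at line 4 remove [wggc] add [omp,krrt,fwz] -> 10 lines: writ eom iyaku crb omp krrt fwz qaknb bfwus cwm
Hunk 4: at line 5 remove [krrt,fwz] add [aoqy,zmfyd,iek] -> 11 lines: writ eom iyaku crb omp aoqy zmfyd iek qaknb bfwus cwm
Hunk 5: at line 4 remove [aoqy,zmfyd,iek] add [pytkb] -> 9 lines: writ eom iyaku crb omp pytkb qaknb bfwus cwm
Hunk 6: at line 2 remove [iyaku,crb,omp] add [jwzni,hypj,xzlih] -> 9 lines: writ eom jwzni hypj xzlih pytkb qaknb bfwus cwm
Hunk 7: at line 4 remove [pytkb,qaknb] add [wwri,xepg] -> 9 lines: writ eom jwzni hypj xzlih wwri xepg bfwus cwm
Final line 2: eom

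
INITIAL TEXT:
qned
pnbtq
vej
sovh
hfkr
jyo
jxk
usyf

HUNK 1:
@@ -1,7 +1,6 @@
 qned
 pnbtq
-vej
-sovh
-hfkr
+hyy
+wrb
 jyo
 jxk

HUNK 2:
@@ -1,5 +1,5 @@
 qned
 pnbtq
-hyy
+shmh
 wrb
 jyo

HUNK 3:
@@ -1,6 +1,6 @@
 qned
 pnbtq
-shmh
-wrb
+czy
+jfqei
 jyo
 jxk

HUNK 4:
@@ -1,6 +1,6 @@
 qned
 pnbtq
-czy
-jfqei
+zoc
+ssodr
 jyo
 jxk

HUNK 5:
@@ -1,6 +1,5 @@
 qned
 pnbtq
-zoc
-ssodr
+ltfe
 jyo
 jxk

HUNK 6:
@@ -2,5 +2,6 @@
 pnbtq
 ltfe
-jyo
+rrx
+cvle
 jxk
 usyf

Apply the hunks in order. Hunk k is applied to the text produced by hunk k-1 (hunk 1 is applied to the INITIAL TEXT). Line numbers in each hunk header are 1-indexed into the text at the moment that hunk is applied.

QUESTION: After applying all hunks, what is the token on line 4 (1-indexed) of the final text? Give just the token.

Hunk 1: at line 1 remove [vej,sovh,hfkr] add [hyy,wrb] -> 7 lines: qned pnbtq hyy wrb jyo jxk usyf
Hunk 2: at line 1 remove [hyy] add [shmh] -> 7 lines: qned pnbtq shmh wrb jyo jxk usyf
Hunk 3: at line 1 remove [shmh,wrb] add [czy,jfqei] -> 7 lines: qned pnbtq czy jfqei jyo jxk usyf
Hunk 4: at line 1 remove [czy,jfqei] add [zoc,ssodr] -> 7 lines: qned pnbtq zoc ssodr jyo jxk usyf
Hunk 5: at line 1 remove [zoc,ssodr] add [ltfe] -> 6 lines: qned pnbtq ltfe jyo jxk usyf
Hunk 6: at line 2 remove [jyo] add [rrx,cvle] -> 7 lines: qned pnbtq ltfe rrx cvle jxk usyf
Final line 4: rrx

Answer: rrx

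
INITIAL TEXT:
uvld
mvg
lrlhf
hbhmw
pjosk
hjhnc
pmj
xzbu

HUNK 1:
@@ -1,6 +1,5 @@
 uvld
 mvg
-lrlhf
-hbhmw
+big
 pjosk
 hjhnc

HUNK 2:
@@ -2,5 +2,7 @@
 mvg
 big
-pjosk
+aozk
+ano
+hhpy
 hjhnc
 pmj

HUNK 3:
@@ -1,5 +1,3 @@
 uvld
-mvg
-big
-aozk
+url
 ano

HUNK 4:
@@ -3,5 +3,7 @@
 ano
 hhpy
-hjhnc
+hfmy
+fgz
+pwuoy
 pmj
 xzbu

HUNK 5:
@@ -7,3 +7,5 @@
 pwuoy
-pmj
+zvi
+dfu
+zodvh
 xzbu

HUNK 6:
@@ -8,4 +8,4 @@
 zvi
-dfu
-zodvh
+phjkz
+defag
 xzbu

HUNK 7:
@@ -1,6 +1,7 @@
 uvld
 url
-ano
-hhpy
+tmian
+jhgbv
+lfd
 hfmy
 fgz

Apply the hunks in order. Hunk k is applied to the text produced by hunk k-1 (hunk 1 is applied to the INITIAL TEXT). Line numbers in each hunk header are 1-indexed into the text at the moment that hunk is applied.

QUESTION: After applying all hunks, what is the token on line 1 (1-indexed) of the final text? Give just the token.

Answer: uvld

Derivation:
Hunk 1: at line 1 remove [lrlhf,hbhmw] add [big] -> 7 lines: uvld mvg big pjosk hjhnc pmj xzbu
Hunk 2: at line 2 remove [pjosk] add [aozk,ano,hhpy] -> 9 lines: uvld mvg big aozk ano hhpy hjhnc pmj xzbu
Hunk 3: at line 1 remove [mvg,big,aozk] add [url] -> 7 lines: uvld url ano hhpy hjhnc pmj xzbu
Hunk 4: at line 3 remove [hjhnc] add [hfmy,fgz,pwuoy] -> 9 lines: uvld url ano hhpy hfmy fgz pwuoy pmj xzbu
Hunk 5: at line 7 remove [pmj] add [zvi,dfu,zodvh] -> 11 lines: uvld url ano hhpy hfmy fgz pwuoy zvi dfu zodvh xzbu
Hunk 6: at line 8 remove [dfu,zodvh] add [phjkz,defag] -> 11 lines: uvld url ano hhpy hfmy fgz pwuoy zvi phjkz defag xzbu
Hunk 7: at line 1 remove [ano,hhpy] add [tmian,jhgbv,lfd] -> 12 lines: uvld url tmian jhgbv lfd hfmy fgz pwuoy zvi phjkz defag xzbu
Final line 1: uvld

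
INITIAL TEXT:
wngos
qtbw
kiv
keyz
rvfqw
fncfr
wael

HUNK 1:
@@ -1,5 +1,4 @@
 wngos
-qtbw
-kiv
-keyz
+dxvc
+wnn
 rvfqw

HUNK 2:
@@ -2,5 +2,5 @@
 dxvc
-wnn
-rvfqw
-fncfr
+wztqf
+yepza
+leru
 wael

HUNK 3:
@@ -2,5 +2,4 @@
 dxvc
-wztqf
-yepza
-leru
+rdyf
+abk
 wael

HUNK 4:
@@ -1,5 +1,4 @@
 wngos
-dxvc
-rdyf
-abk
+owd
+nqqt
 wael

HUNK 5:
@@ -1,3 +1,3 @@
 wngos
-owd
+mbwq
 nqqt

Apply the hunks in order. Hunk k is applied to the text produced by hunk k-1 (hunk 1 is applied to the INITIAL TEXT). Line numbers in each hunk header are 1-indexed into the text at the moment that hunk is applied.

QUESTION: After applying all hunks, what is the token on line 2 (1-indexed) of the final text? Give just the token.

Hunk 1: at line 1 remove [qtbw,kiv,keyz] add [dxvc,wnn] -> 6 lines: wngos dxvc wnn rvfqw fncfr wael
Hunk 2: at line 2 remove [wnn,rvfqw,fncfr] add [wztqf,yepza,leru] -> 6 lines: wngos dxvc wztqf yepza leru wael
Hunk 3: at line 2 remove [wztqf,yepza,leru] add [rdyf,abk] -> 5 lines: wngos dxvc rdyf abk wael
Hunk 4: at line 1 remove [dxvc,rdyf,abk] add [owd,nqqt] -> 4 lines: wngos owd nqqt wael
Hunk 5: at line 1 remove [owd] add [mbwq] -> 4 lines: wngos mbwq nqqt wael
Final line 2: mbwq

Answer: mbwq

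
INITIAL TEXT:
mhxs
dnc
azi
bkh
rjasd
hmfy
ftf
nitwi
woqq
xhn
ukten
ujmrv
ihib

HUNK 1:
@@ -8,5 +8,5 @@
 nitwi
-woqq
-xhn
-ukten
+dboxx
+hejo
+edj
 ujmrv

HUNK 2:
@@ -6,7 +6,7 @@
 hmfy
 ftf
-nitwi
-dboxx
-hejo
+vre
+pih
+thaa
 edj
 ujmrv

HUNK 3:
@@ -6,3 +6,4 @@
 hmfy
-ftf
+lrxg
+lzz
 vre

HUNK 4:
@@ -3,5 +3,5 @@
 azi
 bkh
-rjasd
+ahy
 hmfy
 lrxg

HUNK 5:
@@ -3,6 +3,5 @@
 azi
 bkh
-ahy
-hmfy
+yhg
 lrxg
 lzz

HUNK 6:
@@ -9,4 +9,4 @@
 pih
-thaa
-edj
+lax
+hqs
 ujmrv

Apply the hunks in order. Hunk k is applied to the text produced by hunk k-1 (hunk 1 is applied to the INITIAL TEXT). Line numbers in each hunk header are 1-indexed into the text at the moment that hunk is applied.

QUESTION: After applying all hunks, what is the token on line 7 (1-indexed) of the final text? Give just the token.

Hunk 1: at line 8 remove [woqq,xhn,ukten] add [dboxx,hejo,edj] -> 13 lines: mhxs dnc azi bkh rjasd hmfy ftf nitwi dboxx hejo edj ujmrv ihib
Hunk 2: at line 6 remove [nitwi,dboxx,hejo] add [vre,pih,thaa] -> 13 lines: mhxs dnc azi bkh rjasd hmfy ftf vre pih thaa edj ujmrv ihib
Hunk 3: at line 6 remove [ftf] add [lrxg,lzz] -> 14 lines: mhxs dnc azi bkh rjasd hmfy lrxg lzz vre pih thaa edj ujmrv ihib
Hunk 4: at line 3 remove [rjasd] add [ahy] -> 14 lines: mhxs dnc azi bkh ahy hmfy lrxg lzz vre pih thaa edj ujmrv ihib
Hunk 5: at line 3 remove [ahy,hmfy] add [yhg] -> 13 lines: mhxs dnc azi bkh yhg lrxg lzz vre pih thaa edj ujmrv ihib
Hunk 6: at line 9 remove [thaa,edj] add [lax,hqs] -> 13 lines: mhxs dnc azi bkh yhg lrxg lzz vre pih lax hqs ujmrv ihib
Final line 7: lzz

Answer: lzz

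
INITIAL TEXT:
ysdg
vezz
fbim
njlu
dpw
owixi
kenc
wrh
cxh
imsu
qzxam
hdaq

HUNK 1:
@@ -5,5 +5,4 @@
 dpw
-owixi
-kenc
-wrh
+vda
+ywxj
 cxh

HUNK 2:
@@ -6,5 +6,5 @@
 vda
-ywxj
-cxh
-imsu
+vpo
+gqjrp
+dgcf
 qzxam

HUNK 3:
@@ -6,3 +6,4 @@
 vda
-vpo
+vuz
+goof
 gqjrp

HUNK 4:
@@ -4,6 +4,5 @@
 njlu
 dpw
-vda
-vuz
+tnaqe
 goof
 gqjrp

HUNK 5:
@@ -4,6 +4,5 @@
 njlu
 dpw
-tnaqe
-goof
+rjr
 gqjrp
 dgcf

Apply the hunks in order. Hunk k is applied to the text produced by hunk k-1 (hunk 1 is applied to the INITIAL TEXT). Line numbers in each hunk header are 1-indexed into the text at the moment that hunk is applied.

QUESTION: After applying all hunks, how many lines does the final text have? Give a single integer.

Hunk 1: at line 5 remove [owixi,kenc,wrh] add [vda,ywxj] -> 11 lines: ysdg vezz fbim njlu dpw vda ywxj cxh imsu qzxam hdaq
Hunk 2: at line 6 remove [ywxj,cxh,imsu] add [vpo,gqjrp,dgcf] -> 11 lines: ysdg vezz fbim njlu dpw vda vpo gqjrp dgcf qzxam hdaq
Hunk 3: at line 6 remove [vpo] add [vuz,goof] -> 12 lines: ysdg vezz fbim njlu dpw vda vuz goof gqjrp dgcf qzxam hdaq
Hunk 4: at line 4 remove [vda,vuz] add [tnaqe] -> 11 lines: ysdg vezz fbim njlu dpw tnaqe goof gqjrp dgcf qzxam hdaq
Hunk 5: at line 4 remove [tnaqe,goof] add [rjr] -> 10 lines: ysdg vezz fbim njlu dpw rjr gqjrp dgcf qzxam hdaq
Final line count: 10

Answer: 10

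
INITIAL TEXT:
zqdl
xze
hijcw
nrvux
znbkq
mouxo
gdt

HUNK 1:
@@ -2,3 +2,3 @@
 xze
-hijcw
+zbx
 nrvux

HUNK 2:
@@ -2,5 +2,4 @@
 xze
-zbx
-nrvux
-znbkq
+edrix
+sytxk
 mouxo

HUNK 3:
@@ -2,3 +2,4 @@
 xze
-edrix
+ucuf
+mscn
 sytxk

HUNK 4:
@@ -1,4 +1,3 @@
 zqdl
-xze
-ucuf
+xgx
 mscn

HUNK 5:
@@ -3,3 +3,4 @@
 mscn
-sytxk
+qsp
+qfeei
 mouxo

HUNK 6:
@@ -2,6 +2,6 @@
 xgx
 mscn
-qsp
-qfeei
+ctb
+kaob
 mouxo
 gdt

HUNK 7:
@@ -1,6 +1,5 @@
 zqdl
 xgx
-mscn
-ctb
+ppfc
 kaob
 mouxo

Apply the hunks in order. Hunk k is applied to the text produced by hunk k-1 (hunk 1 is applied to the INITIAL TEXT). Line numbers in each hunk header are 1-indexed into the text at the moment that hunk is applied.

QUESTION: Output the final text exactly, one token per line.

Answer: zqdl
xgx
ppfc
kaob
mouxo
gdt

Derivation:
Hunk 1: at line 2 remove [hijcw] add [zbx] -> 7 lines: zqdl xze zbx nrvux znbkq mouxo gdt
Hunk 2: at line 2 remove [zbx,nrvux,znbkq] add [edrix,sytxk] -> 6 lines: zqdl xze edrix sytxk mouxo gdt
Hunk 3: at line 2 remove [edrix] add [ucuf,mscn] -> 7 lines: zqdl xze ucuf mscn sytxk mouxo gdt
Hunk 4: at line 1 remove [xze,ucuf] add [xgx] -> 6 lines: zqdl xgx mscn sytxk mouxo gdt
Hunk 5: at line 3 remove [sytxk] add [qsp,qfeei] -> 7 lines: zqdl xgx mscn qsp qfeei mouxo gdt
Hunk 6: at line 2 remove [qsp,qfeei] add [ctb,kaob] -> 7 lines: zqdl xgx mscn ctb kaob mouxo gdt
Hunk 7: at line 1 remove [mscn,ctb] add [ppfc] -> 6 lines: zqdl xgx ppfc kaob mouxo gdt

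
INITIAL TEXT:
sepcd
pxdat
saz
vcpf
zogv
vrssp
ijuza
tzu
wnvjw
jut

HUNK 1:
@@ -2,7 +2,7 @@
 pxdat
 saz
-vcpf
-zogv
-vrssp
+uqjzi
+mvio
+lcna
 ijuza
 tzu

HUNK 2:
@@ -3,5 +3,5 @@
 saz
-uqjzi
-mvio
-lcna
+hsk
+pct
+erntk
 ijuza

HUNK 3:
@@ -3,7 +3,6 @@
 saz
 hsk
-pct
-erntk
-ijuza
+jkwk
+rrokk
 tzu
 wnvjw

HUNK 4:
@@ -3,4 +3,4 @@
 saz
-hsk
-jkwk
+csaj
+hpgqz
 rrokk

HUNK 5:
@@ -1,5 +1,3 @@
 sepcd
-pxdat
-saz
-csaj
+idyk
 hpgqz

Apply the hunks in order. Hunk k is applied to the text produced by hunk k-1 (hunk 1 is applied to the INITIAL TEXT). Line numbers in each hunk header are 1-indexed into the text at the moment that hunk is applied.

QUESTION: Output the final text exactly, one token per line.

Hunk 1: at line 2 remove [vcpf,zogv,vrssp] add [uqjzi,mvio,lcna] -> 10 lines: sepcd pxdat saz uqjzi mvio lcna ijuza tzu wnvjw jut
Hunk 2: at line 3 remove [uqjzi,mvio,lcna] add [hsk,pct,erntk] -> 10 lines: sepcd pxdat saz hsk pct erntk ijuza tzu wnvjw jut
Hunk 3: at line 3 remove [pct,erntk,ijuza] add [jkwk,rrokk] -> 9 lines: sepcd pxdat saz hsk jkwk rrokk tzu wnvjw jut
Hunk 4: at line 3 remove [hsk,jkwk] add [csaj,hpgqz] -> 9 lines: sepcd pxdat saz csaj hpgqz rrokk tzu wnvjw jut
Hunk 5: at line 1 remove [pxdat,saz,csaj] add [idyk] -> 7 lines: sepcd idyk hpgqz rrokk tzu wnvjw jut

Answer: sepcd
idyk
hpgqz
rrokk
tzu
wnvjw
jut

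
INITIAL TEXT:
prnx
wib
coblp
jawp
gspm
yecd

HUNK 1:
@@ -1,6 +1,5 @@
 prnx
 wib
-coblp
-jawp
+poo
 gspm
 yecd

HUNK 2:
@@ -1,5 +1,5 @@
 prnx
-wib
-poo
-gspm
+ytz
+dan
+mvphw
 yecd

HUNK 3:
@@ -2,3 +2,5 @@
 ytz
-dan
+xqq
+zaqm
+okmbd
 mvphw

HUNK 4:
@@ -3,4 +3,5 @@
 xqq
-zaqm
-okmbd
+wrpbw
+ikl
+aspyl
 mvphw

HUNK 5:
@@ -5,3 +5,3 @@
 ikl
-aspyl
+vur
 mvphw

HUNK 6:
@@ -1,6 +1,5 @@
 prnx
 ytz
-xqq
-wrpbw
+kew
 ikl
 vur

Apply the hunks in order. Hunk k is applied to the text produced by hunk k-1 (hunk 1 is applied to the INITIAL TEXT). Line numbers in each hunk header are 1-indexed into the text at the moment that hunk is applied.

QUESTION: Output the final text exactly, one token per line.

Answer: prnx
ytz
kew
ikl
vur
mvphw
yecd

Derivation:
Hunk 1: at line 1 remove [coblp,jawp] add [poo] -> 5 lines: prnx wib poo gspm yecd
Hunk 2: at line 1 remove [wib,poo,gspm] add [ytz,dan,mvphw] -> 5 lines: prnx ytz dan mvphw yecd
Hunk 3: at line 2 remove [dan] add [xqq,zaqm,okmbd] -> 7 lines: prnx ytz xqq zaqm okmbd mvphw yecd
Hunk 4: at line 3 remove [zaqm,okmbd] add [wrpbw,ikl,aspyl] -> 8 lines: prnx ytz xqq wrpbw ikl aspyl mvphw yecd
Hunk 5: at line 5 remove [aspyl] add [vur] -> 8 lines: prnx ytz xqq wrpbw ikl vur mvphw yecd
Hunk 6: at line 1 remove [xqq,wrpbw] add [kew] -> 7 lines: prnx ytz kew ikl vur mvphw yecd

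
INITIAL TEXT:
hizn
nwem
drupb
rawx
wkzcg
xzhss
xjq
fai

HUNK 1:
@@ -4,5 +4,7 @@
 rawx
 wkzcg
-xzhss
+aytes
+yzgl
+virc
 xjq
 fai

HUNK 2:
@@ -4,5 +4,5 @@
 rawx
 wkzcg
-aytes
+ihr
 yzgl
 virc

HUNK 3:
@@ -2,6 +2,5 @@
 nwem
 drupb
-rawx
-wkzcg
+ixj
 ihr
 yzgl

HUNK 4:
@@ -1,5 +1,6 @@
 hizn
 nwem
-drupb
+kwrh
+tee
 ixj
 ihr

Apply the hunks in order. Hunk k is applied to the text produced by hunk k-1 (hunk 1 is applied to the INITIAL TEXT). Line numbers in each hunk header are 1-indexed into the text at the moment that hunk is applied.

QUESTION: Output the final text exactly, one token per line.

Hunk 1: at line 4 remove [xzhss] add [aytes,yzgl,virc] -> 10 lines: hizn nwem drupb rawx wkzcg aytes yzgl virc xjq fai
Hunk 2: at line 4 remove [aytes] add [ihr] -> 10 lines: hizn nwem drupb rawx wkzcg ihr yzgl virc xjq fai
Hunk 3: at line 2 remove [rawx,wkzcg] add [ixj] -> 9 lines: hizn nwem drupb ixj ihr yzgl virc xjq fai
Hunk 4: at line 1 remove [drupb] add [kwrh,tee] -> 10 lines: hizn nwem kwrh tee ixj ihr yzgl virc xjq fai

Answer: hizn
nwem
kwrh
tee
ixj
ihr
yzgl
virc
xjq
fai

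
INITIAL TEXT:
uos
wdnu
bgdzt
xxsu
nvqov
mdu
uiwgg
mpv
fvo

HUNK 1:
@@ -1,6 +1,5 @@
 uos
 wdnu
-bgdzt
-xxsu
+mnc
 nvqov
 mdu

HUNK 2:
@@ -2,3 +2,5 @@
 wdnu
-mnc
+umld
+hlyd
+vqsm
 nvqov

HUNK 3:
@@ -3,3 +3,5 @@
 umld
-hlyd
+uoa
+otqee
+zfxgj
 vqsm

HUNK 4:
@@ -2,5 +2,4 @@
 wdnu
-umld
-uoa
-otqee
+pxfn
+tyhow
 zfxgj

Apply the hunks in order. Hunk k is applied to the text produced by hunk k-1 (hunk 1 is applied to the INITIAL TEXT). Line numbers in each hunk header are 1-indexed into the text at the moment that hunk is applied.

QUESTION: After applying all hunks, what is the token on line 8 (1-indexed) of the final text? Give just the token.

Hunk 1: at line 1 remove [bgdzt,xxsu] add [mnc] -> 8 lines: uos wdnu mnc nvqov mdu uiwgg mpv fvo
Hunk 2: at line 2 remove [mnc] add [umld,hlyd,vqsm] -> 10 lines: uos wdnu umld hlyd vqsm nvqov mdu uiwgg mpv fvo
Hunk 3: at line 3 remove [hlyd] add [uoa,otqee,zfxgj] -> 12 lines: uos wdnu umld uoa otqee zfxgj vqsm nvqov mdu uiwgg mpv fvo
Hunk 4: at line 2 remove [umld,uoa,otqee] add [pxfn,tyhow] -> 11 lines: uos wdnu pxfn tyhow zfxgj vqsm nvqov mdu uiwgg mpv fvo
Final line 8: mdu

Answer: mdu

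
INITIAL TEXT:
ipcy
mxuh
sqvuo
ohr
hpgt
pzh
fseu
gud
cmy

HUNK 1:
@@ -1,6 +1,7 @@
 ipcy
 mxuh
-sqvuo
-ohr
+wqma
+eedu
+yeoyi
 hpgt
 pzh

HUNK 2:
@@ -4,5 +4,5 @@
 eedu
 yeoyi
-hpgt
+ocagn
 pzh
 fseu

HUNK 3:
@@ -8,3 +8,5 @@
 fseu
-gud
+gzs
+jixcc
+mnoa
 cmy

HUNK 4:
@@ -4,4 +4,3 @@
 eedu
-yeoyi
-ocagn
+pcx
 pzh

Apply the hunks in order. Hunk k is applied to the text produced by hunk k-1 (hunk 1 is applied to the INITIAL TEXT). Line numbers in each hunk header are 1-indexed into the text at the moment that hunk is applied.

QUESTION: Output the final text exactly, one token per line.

Answer: ipcy
mxuh
wqma
eedu
pcx
pzh
fseu
gzs
jixcc
mnoa
cmy

Derivation:
Hunk 1: at line 1 remove [sqvuo,ohr] add [wqma,eedu,yeoyi] -> 10 lines: ipcy mxuh wqma eedu yeoyi hpgt pzh fseu gud cmy
Hunk 2: at line 4 remove [hpgt] add [ocagn] -> 10 lines: ipcy mxuh wqma eedu yeoyi ocagn pzh fseu gud cmy
Hunk 3: at line 8 remove [gud] add [gzs,jixcc,mnoa] -> 12 lines: ipcy mxuh wqma eedu yeoyi ocagn pzh fseu gzs jixcc mnoa cmy
Hunk 4: at line 4 remove [yeoyi,ocagn] add [pcx] -> 11 lines: ipcy mxuh wqma eedu pcx pzh fseu gzs jixcc mnoa cmy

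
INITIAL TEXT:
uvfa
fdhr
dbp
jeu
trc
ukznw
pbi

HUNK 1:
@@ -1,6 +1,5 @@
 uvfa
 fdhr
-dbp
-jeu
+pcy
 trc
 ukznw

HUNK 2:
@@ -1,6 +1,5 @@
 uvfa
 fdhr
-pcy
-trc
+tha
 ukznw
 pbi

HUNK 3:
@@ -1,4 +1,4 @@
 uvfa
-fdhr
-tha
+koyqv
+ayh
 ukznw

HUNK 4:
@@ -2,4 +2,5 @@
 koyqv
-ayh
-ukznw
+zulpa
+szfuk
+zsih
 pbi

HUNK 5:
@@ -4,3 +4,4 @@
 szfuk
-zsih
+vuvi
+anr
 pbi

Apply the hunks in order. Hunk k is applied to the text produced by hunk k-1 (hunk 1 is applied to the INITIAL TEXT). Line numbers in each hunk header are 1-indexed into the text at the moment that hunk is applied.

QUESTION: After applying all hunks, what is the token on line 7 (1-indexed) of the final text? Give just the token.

Answer: pbi

Derivation:
Hunk 1: at line 1 remove [dbp,jeu] add [pcy] -> 6 lines: uvfa fdhr pcy trc ukznw pbi
Hunk 2: at line 1 remove [pcy,trc] add [tha] -> 5 lines: uvfa fdhr tha ukznw pbi
Hunk 3: at line 1 remove [fdhr,tha] add [koyqv,ayh] -> 5 lines: uvfa koyqv ayh ukznw pbi
Hunk 4: at line 2 remove [ayh,ukznw] add [zulpa,szfuk,zsih] -> 6 lines: uvfa koyqv zulpa szfuk zsih pbi
Hunk 5: at line 4 remove [zsih] add [vuvi,anr] -> 7 lines: uvfa koyqv zulpa szfuk vuvi anr pbi
Final line 7: pbi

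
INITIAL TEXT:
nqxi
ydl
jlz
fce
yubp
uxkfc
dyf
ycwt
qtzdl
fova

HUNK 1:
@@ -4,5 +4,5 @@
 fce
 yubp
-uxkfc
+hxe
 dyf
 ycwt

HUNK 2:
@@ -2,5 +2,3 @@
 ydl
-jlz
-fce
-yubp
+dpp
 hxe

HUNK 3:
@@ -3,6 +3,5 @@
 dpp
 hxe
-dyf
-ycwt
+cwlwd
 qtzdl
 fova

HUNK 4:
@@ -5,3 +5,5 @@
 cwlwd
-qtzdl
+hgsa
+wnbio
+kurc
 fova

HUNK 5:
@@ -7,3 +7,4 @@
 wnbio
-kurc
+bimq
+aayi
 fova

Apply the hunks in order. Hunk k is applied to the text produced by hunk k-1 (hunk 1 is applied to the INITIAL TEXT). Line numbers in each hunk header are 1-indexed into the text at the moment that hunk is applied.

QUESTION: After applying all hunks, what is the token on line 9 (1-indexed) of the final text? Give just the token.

Answer: aayi

Derivation:
Hunk 1: at line 4 remove [uxkfc] add [hxe] -> 10 lines: nqxi ydl jlz fce yubp hxe dyf ycwt qtzdl fova
Hunk 2: at line 2 remove [jlz,fce,yubp] add [dpp] -> 8 lines: nqxi ydl dpp hxe dyf ycwt qtzdl fova
Hunk 3: at line 3 remove [dyf,ycwt] add [cwlwd] -> 7 lines: nqxi ydl dpp hxe cwlwd qtzdl fova
Hunk 4: at line 5 remove [qtzdl] add [hgsa,wnbio,kurc] -> 9 lines: nqxi ydl dpp hxe cwlwd hgsa wnbio kurc fova
Hunk 5: at line 7 remove [kurc] add [bimq,aayi] -> 10 lines: nqxi ydl dpp hxe cwlwd hgsa wnbio bimq aayi fova
Final line 9: aayi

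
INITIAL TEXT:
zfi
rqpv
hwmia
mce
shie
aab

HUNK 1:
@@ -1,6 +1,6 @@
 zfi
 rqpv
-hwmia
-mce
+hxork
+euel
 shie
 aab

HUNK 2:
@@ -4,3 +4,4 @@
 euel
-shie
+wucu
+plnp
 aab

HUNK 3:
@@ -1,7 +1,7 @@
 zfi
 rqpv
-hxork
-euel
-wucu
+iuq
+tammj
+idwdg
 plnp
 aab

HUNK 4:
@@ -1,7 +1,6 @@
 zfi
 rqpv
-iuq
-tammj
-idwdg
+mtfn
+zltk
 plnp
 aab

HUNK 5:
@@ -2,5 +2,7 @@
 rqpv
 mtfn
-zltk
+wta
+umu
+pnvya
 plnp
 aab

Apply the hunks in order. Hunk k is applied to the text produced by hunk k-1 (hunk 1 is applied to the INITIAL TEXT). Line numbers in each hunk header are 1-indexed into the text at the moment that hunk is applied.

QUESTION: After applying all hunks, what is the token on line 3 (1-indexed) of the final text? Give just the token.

Hunk 1: at line 1 remove [hwmia,mce] add [hxork,euel] -> 6 lines: zfi rqpv hxork euel shie aab
Hunk 2: at line 4 remove [shie] add [wucu,plnp] -> 7 lines: zfi rqpv hxork euel wucu plnp aab
Hunk 3: at line 1 remove [hxork,euel,wucu] add [iuq,tammj,idwdg] -> 7 lines: zfi rqpv iuq tammj idwdg plnp aab
Hunk 4: at line 1 remove [iuq,tammj,idwdg] add [mtfn,zltk] -> 6 lines: zfi rqpv mtfn zltk plnp aab
Hunk 5: at line 2 remove [zltk] add [wta,umu,pnvya] -> 8 lines: zfi rqpv mtfn wta umu pnvya plnp aab
Final line 3: mtfn

Answer: mtfn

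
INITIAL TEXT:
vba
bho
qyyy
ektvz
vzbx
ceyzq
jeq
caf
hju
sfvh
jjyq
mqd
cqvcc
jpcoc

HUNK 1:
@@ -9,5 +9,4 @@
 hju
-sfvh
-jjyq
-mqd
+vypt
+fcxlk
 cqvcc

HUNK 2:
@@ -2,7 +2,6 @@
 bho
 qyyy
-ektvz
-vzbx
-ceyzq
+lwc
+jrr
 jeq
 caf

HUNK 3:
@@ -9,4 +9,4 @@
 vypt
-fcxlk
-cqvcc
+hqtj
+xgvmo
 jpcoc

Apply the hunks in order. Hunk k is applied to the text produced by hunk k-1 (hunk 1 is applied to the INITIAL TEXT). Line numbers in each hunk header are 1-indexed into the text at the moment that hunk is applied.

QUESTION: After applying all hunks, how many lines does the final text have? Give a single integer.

Hunk 1: at line 9 remove [sfvh,jjyq,mqd] add [vypt,fcxlk] -> 13 lines: vba bho qyyy ektvz vzbx ceyzq jeq caf hju vypt fcxlk cqvcc jpcoc
Hunk 2: at line 2 remove [ektvz,vzbx,ceyzq] add [lwc,jrr] -> 12 lines: vba bho qyyy lwc jrr jeq caf hju vypt fcxlk cqvcc jpcoc
Hunk 3: at line 9 remove [fcxlk,cqvcc] add [hqtj,xgvmo] -> 12 lines: vba bho qyyy lwc jrr jeq caf hju vypt hqtj xgvmo jpcoc
Final line count: 12

Answer: 12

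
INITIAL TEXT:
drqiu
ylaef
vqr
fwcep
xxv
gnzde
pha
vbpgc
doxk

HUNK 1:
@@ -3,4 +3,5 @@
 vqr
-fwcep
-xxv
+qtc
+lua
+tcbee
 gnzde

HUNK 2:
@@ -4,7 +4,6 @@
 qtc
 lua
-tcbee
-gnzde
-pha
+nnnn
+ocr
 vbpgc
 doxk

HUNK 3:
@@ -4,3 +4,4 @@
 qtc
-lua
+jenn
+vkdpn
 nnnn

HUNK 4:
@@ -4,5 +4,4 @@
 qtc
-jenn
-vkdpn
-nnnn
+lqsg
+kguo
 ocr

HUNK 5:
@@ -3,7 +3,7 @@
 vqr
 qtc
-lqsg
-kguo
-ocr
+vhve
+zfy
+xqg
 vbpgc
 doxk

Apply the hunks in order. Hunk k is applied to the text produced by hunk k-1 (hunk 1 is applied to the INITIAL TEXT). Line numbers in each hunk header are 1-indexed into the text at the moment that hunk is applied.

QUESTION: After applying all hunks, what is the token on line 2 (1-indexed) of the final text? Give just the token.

Answer: ylaef

Derivation:
Hunk 1: at line 3 remove [fwcep,xxv] add [qtc,lua,tcbee] -> 10 lines: drqiu ylaef vqr qtc lua tcbee gnzde pha vbpgc doxk
Hunk 2: at line 4 remove [tcbee,gnzde,pha] add [nnnn,ocr] -> 9 lines: drqiu ylaef vqr qtc lua nnnn ocr vbpgc doxk
Hunk 3: at line 4 remove [lua] add [jenn,vkdpn] -> 10 lines: drqiu ylaef vqr qtc jenn vkdpn nnnn ocr vbpgc doxk
Hunk 4: at line 4 remove [jenn,vkdpn,nnnn] add [lqsg,kguo] -> 9 lines: drqiu ylaef vqr qtc lqsg kguo ocr vbpgc doxk
Hunk 5: at line 3 remove [lqsg,kguo,ocr] add [vhve,zfy,xqg] -> 9 lines: drqiu ylaef vqr qtc vhve zfy xqg vbpgc doxk
Final line 2: ylaef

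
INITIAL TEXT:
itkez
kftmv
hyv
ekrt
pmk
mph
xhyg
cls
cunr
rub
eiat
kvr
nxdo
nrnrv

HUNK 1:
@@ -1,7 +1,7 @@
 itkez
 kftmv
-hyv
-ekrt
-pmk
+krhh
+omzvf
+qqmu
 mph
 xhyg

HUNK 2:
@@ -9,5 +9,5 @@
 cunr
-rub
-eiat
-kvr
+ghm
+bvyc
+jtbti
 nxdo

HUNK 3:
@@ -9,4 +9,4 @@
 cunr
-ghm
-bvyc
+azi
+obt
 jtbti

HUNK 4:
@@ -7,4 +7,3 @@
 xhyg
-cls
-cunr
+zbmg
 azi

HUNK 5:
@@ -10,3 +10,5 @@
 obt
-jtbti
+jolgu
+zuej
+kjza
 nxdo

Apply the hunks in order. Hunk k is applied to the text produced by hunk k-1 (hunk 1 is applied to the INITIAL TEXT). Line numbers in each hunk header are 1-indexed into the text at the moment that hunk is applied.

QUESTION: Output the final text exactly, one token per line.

Answer: itkez
kftmv
krhh
omzvf
qqmu
mph
xhyg
zbmg
azi
obt
jolgu
zuej
kjza
nxdo
nrnrv

Derivation:
Hunk 1: at line 1 remove [hyv,ekrt,pmk] add [krhh,omzvf,qqmu] -> 14 lines: itkez kftmv krhh omzvf qqmu mph xhyg cls cunr rub eiat kvr nxdo nrnrv
Hunk 2: at line 9 remove [rub,eiat,kvr] add [ghm,bvyc,jtbti] -> 14 lines: itkez kftmv krhh omzvf qqmu mph xhyg cls cunr ghm bvyc jtbti nxdo nrnrv
Hunk 3: at line 9 remove [ghm,bvyc] add [azi,obt] -> 14 lines: itkez kftmv krhh omzvf qqmu mph xhyg cls cunr azi obt jtbti nxdo nrnrv
Hunk 4: at line 7 remove [cls,cunr] add [zbmg] -> 13 lines: itkez kftmv krhh omzvf qqmu mph xhyg zbmg azi obt jtbti nxdo nrnrv
Hunk 5: at line 10 remove [jtbti] add [jolgu,zuej,kjza] -> 15 lines: itkez kftmv krhh omzvf qqmu mph xhyg zbmg azi obt jolgu zuej kjza nxdo nrnrv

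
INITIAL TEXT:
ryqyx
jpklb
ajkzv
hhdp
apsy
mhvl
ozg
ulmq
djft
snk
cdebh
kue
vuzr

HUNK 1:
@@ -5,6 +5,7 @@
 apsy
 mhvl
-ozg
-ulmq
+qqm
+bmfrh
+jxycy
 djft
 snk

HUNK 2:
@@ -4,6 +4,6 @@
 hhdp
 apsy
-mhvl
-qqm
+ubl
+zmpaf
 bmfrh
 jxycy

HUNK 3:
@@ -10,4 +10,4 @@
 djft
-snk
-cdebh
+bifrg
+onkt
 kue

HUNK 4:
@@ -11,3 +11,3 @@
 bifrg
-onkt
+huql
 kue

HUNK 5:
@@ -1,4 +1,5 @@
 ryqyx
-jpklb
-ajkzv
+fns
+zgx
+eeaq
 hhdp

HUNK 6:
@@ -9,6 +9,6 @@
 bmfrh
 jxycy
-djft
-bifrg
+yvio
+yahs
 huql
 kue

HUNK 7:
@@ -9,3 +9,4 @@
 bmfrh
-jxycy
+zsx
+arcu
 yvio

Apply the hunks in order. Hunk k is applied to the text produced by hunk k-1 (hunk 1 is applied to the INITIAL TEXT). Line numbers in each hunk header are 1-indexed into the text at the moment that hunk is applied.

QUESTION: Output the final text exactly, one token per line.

Hunk 1: at line 5 remove [ozg,ulmq] add [qqm,bmfrh,jxycy] -> 14 lines: ryqyx jpklb ajkzv hhdp apsy mhvl qqm bmfrh jxycy djft snk cdebh kue vuzr
Hunk 2: at line 4 remove [mhvl,qqm] add [ubl,zmpaf] -> 14 lines: ryqyx jpklb ajkzv hhdp apsy ubl zmpaf bmfrh jxycy djft snk cdebh kue vuzr
Hunk 3: at line 10 remove [snk,cdebh] add [bifrg,onkt] -> 14 lines: ryqyx jpklb ajkzv hhdp apsy ubl zmpaf bmfrh jxycy djft bifrg onkt kue vuzr
Hunk 4: at line 11 remove [onkt] add [huql] -> 14 lines: ryqyx jpklb ajkzv hhdp apsy ubl zmpaf bmfrh jxycy djft bifrg huql kue vuzr
Hunk 5: at line 1 remove [jpklb,ajkzv] add [fns,zgx,eeaq] -> 15 lines: ryqyx fns zgx eeaq hhdp apsy ubl zmpaf bmfrh jxycy djft bifrg huql kue vuzr
Hunk 6: at line 9 remove [djft,bifrg] add [yvio,yahs] -> 15 lines: ryqyx fns zgx eeaq hhdp apsy ubl zmpaf bmfrh jxycy yvio yahs huql kue vuzr
Hunk 7: at line 9 remove [jxycy] add [zsx,arcu] -> 16 lines: ryqyx fns zgx eeaq hhdp apsy ubl zmpaf bmfrh zsx arcu yvio yahs huql kue vuzr

Answer: ryqyx
fns
zgx
eeaq
hhdp
apsy
ubl
zmpaf
bmfrh
zsx
arcu
yvio
yahs
huql
kue
vuzr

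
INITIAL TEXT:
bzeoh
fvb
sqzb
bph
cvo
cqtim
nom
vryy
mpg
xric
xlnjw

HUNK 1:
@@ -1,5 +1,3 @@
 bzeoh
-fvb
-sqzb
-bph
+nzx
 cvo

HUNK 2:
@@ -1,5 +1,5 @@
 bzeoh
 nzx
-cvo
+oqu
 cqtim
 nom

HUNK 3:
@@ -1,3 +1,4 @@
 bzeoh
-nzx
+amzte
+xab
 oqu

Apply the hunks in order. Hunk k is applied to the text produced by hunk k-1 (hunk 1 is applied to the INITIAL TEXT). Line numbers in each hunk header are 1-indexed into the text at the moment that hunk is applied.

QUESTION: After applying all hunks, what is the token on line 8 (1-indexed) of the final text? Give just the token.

Hunk 1: at line 1 remove [fvb,sqzb,bph] add [nzx] -> 9 lines: bzeoh nzx cvo cqtim nom vryy mpg xric xlnjw
Hunk 2: at line 1 remove [cvo] add [oqu] -> 9 lines: bzeoh nzx oqu cqtim nom vryy mpg xric xlnjw
Hunk 3: at line 1 remove [nzx] add [amzte,xab] -> 10 lines: bzeoh amzte xab oqu cqtim nom vryy mpg xric xlnjw
Final line 8: mpg

Answer: mpg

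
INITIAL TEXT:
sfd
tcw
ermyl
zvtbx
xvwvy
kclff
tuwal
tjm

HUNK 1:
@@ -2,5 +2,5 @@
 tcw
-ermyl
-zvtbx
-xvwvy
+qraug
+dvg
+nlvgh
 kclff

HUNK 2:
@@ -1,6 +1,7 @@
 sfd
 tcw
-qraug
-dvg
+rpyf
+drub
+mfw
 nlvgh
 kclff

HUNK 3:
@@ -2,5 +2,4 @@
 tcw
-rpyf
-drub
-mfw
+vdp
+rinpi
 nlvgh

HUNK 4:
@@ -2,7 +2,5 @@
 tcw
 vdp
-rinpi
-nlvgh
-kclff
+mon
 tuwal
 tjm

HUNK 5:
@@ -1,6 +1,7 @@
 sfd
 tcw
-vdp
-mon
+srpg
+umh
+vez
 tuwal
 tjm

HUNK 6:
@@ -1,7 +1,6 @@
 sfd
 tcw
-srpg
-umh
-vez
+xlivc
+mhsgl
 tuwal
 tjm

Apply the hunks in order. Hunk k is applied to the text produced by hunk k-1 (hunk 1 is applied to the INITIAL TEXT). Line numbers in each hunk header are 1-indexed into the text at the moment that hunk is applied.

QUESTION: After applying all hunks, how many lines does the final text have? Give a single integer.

Answer: 6

Derivation:
Hunk 1: at line 2 remove [ermyl,zvtbx,xvwvy] add [qraug,dvg,nlvgh] -> 8 lines: sfd tcw qraug dvg nlvgh kclff tuwal tjm
Hunk 2: at line 1 remove [qraug,dvg] add [rpyf,drub,mfw] -> 9 lines: sfd tcw rpyf drub mfw nlvgh kclff tuwal tjm
Hunk 3: at line 2 remove [rpyf,drub,mfw] add [vdp,rinpi] -> 8 lines: sfd tcw vdp rinpi nlvgh kclff tuwal tjm
Hunk 4: at line 2 remove [rinpi,nlvgh,kclff] add [mon] -> 6 lines: sfd tcw vdp mon tuwal tjm
Hunk 5: at line 1 remove [vdp,mon] add [srpg,umh,vez] -> 7 lines: sfd tcw srpg umh vez tuwal tjm
Hunk 6: at line 1 remove [srpg,umh,vez] add [xlivc,mhsgl] -> 6 lines: sfd tcw xlivc mhsgl tuwal tjm
Final line count: 6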